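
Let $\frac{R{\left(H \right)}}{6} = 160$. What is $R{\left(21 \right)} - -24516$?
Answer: $25476$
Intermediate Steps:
$R{\left(H \right)} = 960$ ($R{\left(H \right)} = 6 \cdot 160 = 960$)
$R{\left(21 \right)} - -24516 = 960 - -24516 = 960 + 24516 = 25476$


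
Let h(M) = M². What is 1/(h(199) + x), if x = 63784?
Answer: 1/103385 ≈ 9.6726e-6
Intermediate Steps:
1/(h(199) + x) = 1/(199² + 63784) = 1/(39601 + 63784) = 1/103385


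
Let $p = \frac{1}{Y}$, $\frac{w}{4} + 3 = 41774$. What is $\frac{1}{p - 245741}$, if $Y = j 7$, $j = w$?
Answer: $- \frac{1169588}{287415724707} \approx -4.0693 \cdot 10^{-6}$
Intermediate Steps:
$w = 167084$ ($w = -12 + 4 \cdot 41774 = -12 + 167096 = 167084$)
$j = 167084$
$Y = 1169588$ ($Y = 167084 \cdot 7 = 1169588$)
$p = \frac{1}{1169588} \approx 8.55 \cdot 10^{-7}$
$\frac{1}{p - 245741} = \frac{1}{\frac{1}{1169588} - 245741} = \frac{1}{- \frac{287415724707}{1169588}} = - \frac{1169588}{287415724707}$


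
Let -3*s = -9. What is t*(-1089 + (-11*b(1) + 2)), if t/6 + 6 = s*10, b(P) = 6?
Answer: -166032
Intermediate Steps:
s = 3 (s = -1/3*(-9) = 3)
t = 144 (t = -36 + 6*(3*10) = -36 + 6*30 = -36 + 180 = 144)
t*(-1089 + (-11*b(1) + 2)) = 144*(-1089 + (-11*6 + 2)) = 144*(-1089 + (-66 + 2)) = 144*(-1089 - 64) = 144*(-1153) = -166032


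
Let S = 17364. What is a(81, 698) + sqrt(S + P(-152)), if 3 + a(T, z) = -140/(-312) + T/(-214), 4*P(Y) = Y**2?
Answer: -12226/4173 + 2*sqrt(5785) ≈ 149.19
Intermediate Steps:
P(Y) = Y**2/4
a(T, z) = -199/78 - T/214 (a(T, z) = -3 + (-140/(-312) + T/(-214)) = -3 + (-140*(-1/312) + T*(-1/214)) = -3 + (35/78 - T/214) = -199/78 - T/214)
a(81, 698) + sqrt(S + P(-152)) = (-199/78 - 1/214*81) + sqrt(17364 + (1/4)*(-152)**2) = (-199/78 - 81/214) + sqrt(17364 + (1/4)*23104) = -12226/4173 + sqrt(17364 + 5776) = -12226/4173 + sqrt(23140) = -12226/4173 + 2*sqrt(5785)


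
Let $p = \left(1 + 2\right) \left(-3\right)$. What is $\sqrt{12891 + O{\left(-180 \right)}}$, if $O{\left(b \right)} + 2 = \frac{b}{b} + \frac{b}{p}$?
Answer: $\sqrt{12910} \approx 113.62$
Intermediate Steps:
$p = -9$ ($p = 3 \left(-3\right) = -9$)
$O{\left(b \right)} = -1 - \frac{b}{9}$ ($O{\left(b \right)} = -2 + \left(\frac{b}{b} + \frac{b}{-9}\right) = -2 + \left(1 + b \left(- \frac{1}{9}\right)\right) = -2 - \left(-1 + \frac{b}{9}\right) = -1 - \frac{b}{9}$)
$\sqrt{12891 + O{\left(-180 \right)}} = \sqrt{12891 - -19} = \sqrt{12891 + \left(-1 + 20\right)} = \sqrt{12891 + 19} = \sqrt{12910}$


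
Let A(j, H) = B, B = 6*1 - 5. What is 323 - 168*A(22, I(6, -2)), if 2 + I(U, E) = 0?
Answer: 155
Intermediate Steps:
B = 1 (B = 6 - 5 = 1)
I(U, E) = -2 (I(U, E) = -2 + 0 = -2)
A(j, H) = 1
323 - 168*A(22, I(6, -2)) = 323 - 168*1 = 323 - 168 = 155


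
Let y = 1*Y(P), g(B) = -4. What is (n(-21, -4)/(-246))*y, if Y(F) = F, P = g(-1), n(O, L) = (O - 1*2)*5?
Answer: -230/123 ≈ -1.8699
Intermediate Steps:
n(O, L) = -10 + 5*O (n(O, L) = (O - 2)*5 = (-2 + O)*5 = -10 + 5*O)
P = -4
y = -4 (y = 1*(-4) = -4)
(n(-21, -4)/(-246))*y = ((-10 + 5*(-21))/(-246))*(-4) = ((-10 - 105)*(-1/246))*(-4) = -115*(-1/246)*(-4) = (115/246)*(-4) = -230/123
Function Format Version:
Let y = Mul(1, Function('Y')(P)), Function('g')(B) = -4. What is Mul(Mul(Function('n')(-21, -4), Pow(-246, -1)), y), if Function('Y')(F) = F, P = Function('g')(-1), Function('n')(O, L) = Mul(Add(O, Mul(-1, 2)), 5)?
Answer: Rational(-230, 123) ≈ -1.8699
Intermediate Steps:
Function('n')(O, L) = Add(-10, Mul(5, O)) (Function('n')(O, L) = Mul(Add(O, -2), 5) = Mul(Add(-2, O), 5) = Add(-10, Mul(5, O)))
P = -4
y = -4 (y = Mul(1, -4) = -4)
Mul(Mul(Function('n')(-21, -4), Pow(-246, -1)), y) = Mul(Mul(Add(-10, Mul(5, -21)), Pow(-246, -1)), -4) = Mul(Mul(Add(-10, -105), Rational(-1, 246)), -4) = Mul(Mul(-115, Rational(-1, 246)), -4) = Mul(Rational(115, 246), -4) = Rational(-230, 123)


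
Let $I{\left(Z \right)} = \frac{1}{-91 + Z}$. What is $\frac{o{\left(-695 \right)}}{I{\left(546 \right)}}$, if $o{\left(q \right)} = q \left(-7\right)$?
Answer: $2213575$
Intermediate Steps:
$o{\left(q \right)} = - 7 q$
$\frac{o{\left(-695 \right)}}{I{\left(546 \right)}} = \frac{\left(-7\right) \left(-695\right)}{\frac{1}{-91 + 546}} = \frac{4865}{\frac{1}{455}} = 4865 \frac{1}{\frac{1}{455}} = 4865 \cdot 455 = 2213575$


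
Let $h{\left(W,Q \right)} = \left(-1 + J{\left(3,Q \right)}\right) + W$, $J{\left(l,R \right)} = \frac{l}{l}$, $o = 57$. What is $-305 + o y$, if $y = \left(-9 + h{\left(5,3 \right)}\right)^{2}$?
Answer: $607$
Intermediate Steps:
$J{\left(l,R \right)} = 1$
$h{\left(W,Q \right)} = W$ ($h{\left(W,Q \right)} = \left(-1 + 1\right) + W = 0 + W = W$)
$y = 16$ ($y = \left(-9 + 5\right)^{2} = \left(-4\right)^{2} = 16$)
$-305 + o y = -305 + 57 \cdot 16 = -305 + 912 = 607$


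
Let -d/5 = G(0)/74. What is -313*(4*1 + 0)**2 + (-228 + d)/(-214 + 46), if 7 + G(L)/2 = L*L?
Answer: -31121327/6216 ≈ -5006.6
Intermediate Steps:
G(L) = -14 + 2*L**2 (G(L) = -14 + 2*(L*L) = -14 + 2*L**2)
d = 35/37 (d = -5*(-14 + 2*0**2)/74 = -5*(-14 + 2*0)/74 = -5*(-14 + 0)/74 = -(-70)/74 = -5*(-7/37) = 35/37 ≈ 0.94595)
-313*(4*1 + 0)**2 + (-228 + d)/(-214 + 46) = -313*(4*1 + 0)**2 + (-228 + 35/37)/(-214 + 46) = -313*(4 + 0)**2 - 8401/37/(-168) = -313*4**2 - 8401/37*(-1/168) = -313*16 + 8401/6216 = -5008 + 8401/6216 = -31121327/6216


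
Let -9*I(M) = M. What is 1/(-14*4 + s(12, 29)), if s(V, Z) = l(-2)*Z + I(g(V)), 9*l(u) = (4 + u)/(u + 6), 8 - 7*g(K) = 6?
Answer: -126/6857 ≈ -0.018375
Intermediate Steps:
g(K) = 2/7 (g(K) = 8/7 - 1/7*6 = 8/7 - 6/7 = 2/7)
I(M) = -M/9
l(u) = (4 + u)/(9*(6 + u)) (l(u) = ((4 + u)/(u + 6))/9 = ((4 + u)/(6 + u))/9 = (4 + u)/(9*(6 + u)))
s(V, Z) = -2/63 + Z/18 (s(V, Z) = ((4 - 2)/(9*(6 - 2)))*Z - 1/9*2/7 = ((1/9)*2/4)*Z - 2/63 = ((1/9)*(1/4)*2)*Z - 2/63 = Z/18 - 2/63 = -2/63 + Z/18)
1/(-14*4 + s(12, 29)) = 1/(-14*4 + (-2/63 + (1/18)*29)) = 1/(-56 + (-2/63 + 29/18)) = 1/(-56 + 199/126) = 1/(-6857/126) = -126/6857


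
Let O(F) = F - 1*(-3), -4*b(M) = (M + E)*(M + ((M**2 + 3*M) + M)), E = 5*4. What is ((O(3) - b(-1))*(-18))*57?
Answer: 13338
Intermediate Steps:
E = 20
b(M) = -(20 + M)*(M**2 + 5*M)/4 (b(M) = -(M + 20)*(M + ((M**2 + 3*M) + M))/4 = -(20 + M)*(M + (M**2 + 4*M))/4 = -(20 + M)*(M**2 + 5*M)/4)
O(F) = 3 + F (O(F) = F + 3 = 3 + F)
((O(3) - b(-1))*(-18))*57 = (((3 + 3) - (-1)*(-1)*(100 + (-1)**2 + 25*(-1))/4)*(-18))*57 = ((6 - (-1)*(-1)*(100 + 1 - 25)/4)*(-18))*57 = ((6 - (-1)*(-1)*76/4)*(-18))*57 = ((6 - 1*19)*(-18))*57 = ((6 - 19)*(-18))*57 = -13*(-18)*57 = 234*57 = 13338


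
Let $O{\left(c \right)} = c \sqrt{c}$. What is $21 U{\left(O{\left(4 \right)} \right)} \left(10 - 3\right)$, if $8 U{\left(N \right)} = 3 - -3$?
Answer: $\frac{441}{4} \approx 110.25$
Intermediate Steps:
$O{\left(c \right)} = c^{\frac{3}{2}}$
$U{\left(N \right)} = \frac{3}{4}$ ($U{\left(N \right)} = \frac{3 - -3}{8} = \frac{3 + 3}{8} = \frac{1}{8} \cdot 6 = \frac{3}{4}$)
$21 U{\left(O{\left(4 \right)} \right)} \left(10 - 3\right) = 21 \cdot \frac{3}{4} \left(10 - 3\right) = \frac{63}{4} \cdot 7 = \frac{441}{4}$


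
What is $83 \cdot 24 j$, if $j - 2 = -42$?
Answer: $-79680$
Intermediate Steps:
$j = -40$ ($j = 2 - 42 = -40$)
$83 \cdot 24 j = 83 \cdot 24 \left(-40\right) = 1992 \left(-40\right) = -79680$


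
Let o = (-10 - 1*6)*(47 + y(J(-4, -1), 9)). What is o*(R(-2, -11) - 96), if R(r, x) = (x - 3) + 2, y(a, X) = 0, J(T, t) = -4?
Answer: 81216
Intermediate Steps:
R(r, x) = -1 + x (R(r, x) = (-3 + x) + 2 = -1 + x)
o = -752 (o = (-10 - 1*6)*(47 + 0) = (-10 - 6)*47 = -16*47 = -752)
o*(R(-2, -11) - 96) = -752*((-1 - 11) - 96) = -752*(-12 - 96) = -752*(-108) = 81216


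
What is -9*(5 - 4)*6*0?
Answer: 0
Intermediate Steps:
-9*(5 - 4)*6*0 = -9*6*0 = -54*0 = 0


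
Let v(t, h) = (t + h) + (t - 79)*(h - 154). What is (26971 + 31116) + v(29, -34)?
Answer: 67482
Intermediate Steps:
v(t, h) = h + t + (-154 + h)*(-79 + t) (v(t, h) = (h + t) + (-79 + t)*(-154 + h) = (h + t) + (-154 + h)*(-79 + t) = h + t + (-154 + h)*(-79 + t))
(26971 + 31116) + v(29, -34) = (26971 + 31116) + (12166 - 153*29 - 78*(-34) - 34*29) = 58087 + (12166 - 4437 + 2652 - 986) = 58087 + 9395 = 67482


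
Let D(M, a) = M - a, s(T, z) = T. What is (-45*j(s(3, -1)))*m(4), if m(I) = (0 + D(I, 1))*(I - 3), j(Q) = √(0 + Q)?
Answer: -135*√3 ≈ -233.83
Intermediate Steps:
j(Q) = √Q
m(I) = (-1 + I)*(-3 + I) (m(I) = (0 + (I - 1*1))*(I - 3) = (0 + (I - 1))*(-3 + I) = (0 + (-1 + I))*(-3 + I) = (-1 + I)*(-3 + I))
(-45*j(s(3, -1)))*m(4) = (-45*√3)*((-1 + 4)*(-3 + 4)) = (-45*√3)*(3*1) = -45*√3*3 = -135*√3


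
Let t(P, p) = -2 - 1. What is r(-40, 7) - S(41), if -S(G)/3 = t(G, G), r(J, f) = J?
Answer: -49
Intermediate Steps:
t(P, p) = -3
S(G) = 9 (S(G) = -3*(-3) = 9)
r(-40, 7) - S(41) = -40 - 1*9 = -40 - 9 = -49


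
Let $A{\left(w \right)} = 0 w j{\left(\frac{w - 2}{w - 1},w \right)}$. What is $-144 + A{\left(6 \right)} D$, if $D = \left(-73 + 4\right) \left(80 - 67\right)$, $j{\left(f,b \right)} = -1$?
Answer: $-144$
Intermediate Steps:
$A{\left(w \right)} = 0$ ($A{\left(w \right)} = 0 w \left(-1\right) = 0 \left(-1\right) = 0$)
$D = -897$ ($D = \left(-69\right) 13 = -897$)
$-144 + A{\left(6 \right)} D = -144 + 0 \left(-897\right) = -144 + 0 = -144$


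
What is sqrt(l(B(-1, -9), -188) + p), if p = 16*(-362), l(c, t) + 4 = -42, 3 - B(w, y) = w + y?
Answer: I*sqrt(5838) ≈ 76.407*I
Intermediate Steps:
B(w, y) = 3 - w - y (B(w, y) = 3 - (w + y) = 3 + (-w - y) = 3 - w - y)
l(c, t) = -46 (l(c, t) = -4 - 42 = -46)
p = -5792
sqrt(l(B(-1, -9), -188) + p) = sqrt(-46 - 5792) = sqrt(-5838) = I*sqrt(5838)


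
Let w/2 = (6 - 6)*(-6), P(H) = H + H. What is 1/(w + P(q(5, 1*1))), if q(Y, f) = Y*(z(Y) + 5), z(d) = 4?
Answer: 1/90 ≈ 0.011111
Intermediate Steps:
q(Y, f) = 9*Y (q(Y, f) = Y*(4 + 5) = Y*9 = 9*Y)
P(H) = 2*H
w = 0 (w = 2*((6 - 6)*(-6)) = 2*(0*(-6)) = 2*0 = 0)
1/(w + P(q(5, 1*1))) = 1/(0 + 2*(9*5)) = 1/(0 + 2*45) = 1/(0 + 90) = 1/90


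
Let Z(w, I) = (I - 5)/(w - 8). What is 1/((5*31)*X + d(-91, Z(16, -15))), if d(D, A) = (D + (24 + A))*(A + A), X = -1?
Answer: 2/385 ≈ 0.0051948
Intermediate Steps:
Z(w, I) = (-5 + I)/(-8 + w)
d(D, A) = 2*A*(24 + A + D) (d(D, A) = (24 + A + D)*(2*A) = 2*A*(24 + A + D))
1/((5*31)*X + d(-91, Z(16, -15))) = 1/((5*31)*(-1) + 2*((-5 - 15)/(-8 + 16))*(24 + (-5 - 15)/(-8 + 16) - 91)) = 1/(155*(-1) + 2*(-20/8)*(24 - 20/8 - 91)) = 1/(-155 + 2*((1/8)*(-20))*(24 + (1/8)*(-20) - 91)) = 1/(-155 + 2*(-5/2)*(24 - 5/2 - 91)) = 1/(-155 + 2*(-5/2)*(-139/2)) = 1/(-155 + 695/2) = 1/(385/2) = 2/385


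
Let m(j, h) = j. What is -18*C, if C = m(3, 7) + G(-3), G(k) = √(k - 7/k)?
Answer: -54 - 6*I*√6 ≈ -54.0 - 14.697*I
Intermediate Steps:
C = 3 + I*√6/3 (C = 3 + √(-3 - 7/(-3)) = 3 + √(-3 - 7*(-⅓)) = 3 + √(-3 + 7/3) = 3 + √(-⅔) = 3 + I*√6/3 ≈ 3.0 + 0.8165*I)
-18*C = -18*(3 + I*√6/3) = -54 - 6*I*√6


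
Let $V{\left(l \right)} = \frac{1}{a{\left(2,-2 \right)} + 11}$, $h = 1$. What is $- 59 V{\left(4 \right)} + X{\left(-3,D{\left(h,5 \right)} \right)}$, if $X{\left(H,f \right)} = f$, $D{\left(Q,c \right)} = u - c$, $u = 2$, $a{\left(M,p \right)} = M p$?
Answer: $- \frac{80}{7} \approx -11.429$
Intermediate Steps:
$D{\left(Q,c \right)} = 2 - c$
$V{\left(l \right)} = \frac{1}{7}$ ($V{\left(l \right)} = \frac{1}{2 \left(-2\right) + 11} = \frac{1}{-4 + 11} = \frac{1}{7}$)
$- 59 V{\left(4 \right)} + X{\left(-3,D{\left(h,5 \right)} \right)} = \left(-59\right) \frac{1}{7} + \left(2 - 5\right) = - \frac{59}{7} + \left(2 - 5\right) = - \frac{59}{7} - 3 = - \frac{80}{7}$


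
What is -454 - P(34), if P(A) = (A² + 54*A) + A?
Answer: -3480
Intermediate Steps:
P(A) = A² + 55*A
-454 - P(34) = -454 - 34*(55 + 34) = -454 - 34*89 = -454 - 1*3026 = -454 - 3026 = -3480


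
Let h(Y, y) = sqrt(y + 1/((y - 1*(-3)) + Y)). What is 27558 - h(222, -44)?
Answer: 27558 - I*sqrt(1441303)/181 ≈ 27558.0 - 6.6328*I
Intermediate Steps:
h(Y, y) = sqrt(y + 1/(3 + Y + y)) (h(Y, y) = sqrt(y + 1/((y + 3) + Y)) = sqrt(y + 1/((3 + y) + Y)) = sqrt(y + 1/(3 + Y + y)))
27558 - h(222, -44) = 27558 - sqrt((1 - 44*(3 + 222 - 44))/(3 + 222 - 44)) = 27558 - sqrt((1 - 44*181)/181) = 27558 - sqrt((1 - 7964)/181) = 27558 - sqrt((1/181)*(-7963)) = 27558 - sqrt(-7963/181) = 27558 - I*sqrt(1441303)/181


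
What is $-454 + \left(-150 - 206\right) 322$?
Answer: $-115086$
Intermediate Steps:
$-454 + \left(-150 - 206\right) 322 = -454 - 114632 = -115086$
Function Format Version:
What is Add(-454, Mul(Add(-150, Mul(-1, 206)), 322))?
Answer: -115086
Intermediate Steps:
Add(-454, Mul(Add(-150, Mul(-1, 206)), 322)) = Add(-454, Mul(Add(-150, -206), 322)) = Add(-454, Mul(-356, 322)) = Add(-454, -114632) = -115086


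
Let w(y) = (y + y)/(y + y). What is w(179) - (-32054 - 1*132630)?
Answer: 164685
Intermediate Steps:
w(y) = 1 (w(y) = (2*y)/((2*y)) = (2*y)*(1/(2*y)) = 1)
w(179) - (-32054 - 1*132630) = 1 - (-32054 - 1*132630) = 1 - (-32054 - 132630) = 1 - 1*(-164684) = 1 + 164684 = 164685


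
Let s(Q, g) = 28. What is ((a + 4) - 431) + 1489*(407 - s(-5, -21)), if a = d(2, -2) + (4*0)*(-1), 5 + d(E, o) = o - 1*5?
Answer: 563892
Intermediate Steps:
d(E, o) = -10 + o (d(E, o) = -5 + (o - 1*5) = -5 + (o - 5) = -5 + (-5 + o) = -10 + o)
a = -12 (a = (-10 - 2) + (4*0)*(-1) = -12 + 0*(-1) = -12 + 0 = -12)
((a + 4) - 431) + 1489*(407 - s(-5, -21)) = ((-12 + 4) - 431) + 1489*(407 - 1*28) = (-8 - 431) + 1489*(407 - 28) = -439 + 1489*379 = -439 + 564331 = 563892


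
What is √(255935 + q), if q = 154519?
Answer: 3*√45606 ≈ 640.67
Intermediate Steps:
√(255935 + q) = √(255935 + 154519) = √410454 = 3*√45606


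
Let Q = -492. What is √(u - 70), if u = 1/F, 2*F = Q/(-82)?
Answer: I*√627/3 ≈ 8.3466*I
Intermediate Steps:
F = 3 (F = (-492/(-82))/2 = (-492*(-1/82))/2 = (½)*6 = 3)
u = ⅓ (u = 1/3 = ⅓ ≈ 0.33333)
√(u - 70) = √(⅓ - 70) = √(-209/3) = I*√627/3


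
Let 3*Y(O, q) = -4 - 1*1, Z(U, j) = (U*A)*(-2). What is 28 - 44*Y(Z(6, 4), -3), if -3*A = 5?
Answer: 304/3 ≈ 101.33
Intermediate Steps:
A = -5/3 (A = -⅓*5 = -5/3 ≈ -1.6667)
Z(U, j) = 10*U/3 (Z(U, j) = (U*(-5/3))*(-2) = -5*U/3*(-2) = 10*U/3)
Y(O, q) = -5/3 (Y(O, q) = (-4 - 1*1)/3 = (-4 - 1)/3 = (⅓)*(-5) = -5/3)
28 - 44*Y(Z(6, 4), -3) = 28 - 44*(-5/3) = 28 + 220/3 = 304/3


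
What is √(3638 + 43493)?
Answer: √47131 ≈ 217.10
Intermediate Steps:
√(3638 + 43493) = √47131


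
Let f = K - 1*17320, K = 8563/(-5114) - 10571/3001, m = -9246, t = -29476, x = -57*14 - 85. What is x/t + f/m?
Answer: 995340382484633/522828398414118 ≈ 1.9038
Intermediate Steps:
x = -883 (x = -798 - 85 = -883)
K = -79757657/15347114 (K = 8563*(-1/5114) - 10571*1/3001 = -8563/5114 - 10571/3001 = -79757657/15347114 ≈ -5.1969)
f = -265891772137/15347114 (f = -79757657/15347114 - 1*17320 = -79757657/15347114 - 17320 = -265891772137/15347114 ≈ -17325.)
x/t + f/m = -883/(-29476) - 265891772137/15347114/(-9246) = -883*(-1/29476) - 265891772137/15347114*(-1/9246) = 883/29476 + 265891772137/141899416044 = 995340382484633/522828398414118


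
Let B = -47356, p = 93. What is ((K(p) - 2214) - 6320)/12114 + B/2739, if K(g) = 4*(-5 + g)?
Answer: -99346847/5530041 ≈ -17.965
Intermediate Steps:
K(g) = -20 + 4*g
((K(p) - 2214) - 6320)/12114 + B/2739 = (((-20 + 4*93) - 2214) - 6320)/12114 - 47356/2739 = (((-20 + 372) - 2214) - 6320)*(1/12114) - 47356*1/2739 = ((352 - 2214) - 6320)*(1/12114) - 47356/2739 = (-1862 - 6320)*(1/12114) - 47356/2739 = -8182*1/12114 - 47356/2739 = -4091/6057 - 47356/2739 = -99346847/5530041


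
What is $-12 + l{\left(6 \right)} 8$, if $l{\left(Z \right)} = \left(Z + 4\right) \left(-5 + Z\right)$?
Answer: $68$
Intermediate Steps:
$l{\left(Z \right)} = \left(-5 + Z\right) \left(4 + Z\right)$ ($l{\left(Z \right)} = \left(4 + Z\right) \left(-5 + Z\right) = \left(-5 + Z\right) \left(4 + Z\right)$)
$-12 + l{\left(6 \right)} 8 = -12 + \left(-20 + 6^{2} - 6\right) 8 = -12 + \left(-20 + 36 - 6\right) 8 = -12 + 10 \cdot 8 = -12 + 80 = 68$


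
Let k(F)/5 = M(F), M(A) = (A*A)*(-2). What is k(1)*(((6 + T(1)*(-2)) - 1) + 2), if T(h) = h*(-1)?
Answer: -90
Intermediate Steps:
T(h) = -h
M(A) = -2*A² (M(A) = A²*(-2) = -2*A²)
k(F) = -10*F² (k(F) = 5*(-2*F²) = -10*F²)
k(1)*(((6 + T(1)*(-2)) - 1) + 2) = (-10*1²)*(((6 - 1*1*(-2)) - 1) + 2) = (-10*1)*(((6 - 1*(-2)) - 1) + 2) = -10*(((6 + 2) - 1) + 2) = -10*((8 - 1) + 2) = -10*(7 + 2) = -10*9 = -90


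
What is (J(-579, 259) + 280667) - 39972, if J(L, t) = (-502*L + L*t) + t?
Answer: 381651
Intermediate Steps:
J(L, t) = t - 502*L + L*t
(J(-579, 259) + 280667) - 39972 = ((259 - 502*(-579) - 579*259) + 280667) - 39972 = ((259 + 290658 - 149961) + 280667) - 39972 = (140956 + 280667) - 39972 = 421623 - 39972 = 381651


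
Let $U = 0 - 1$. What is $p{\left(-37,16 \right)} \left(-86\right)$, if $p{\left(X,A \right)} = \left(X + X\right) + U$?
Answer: $6450$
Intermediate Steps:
$U = -1$ ($U = 0 - 1 = -1$)
$p{\left(X,A \right)} = -1 + 2 X$ ($p{\left(X,A \right)} = \left(X + X\right) - 1 = 2 X - 1 = -1 + 2 X$)
$p{\left(-37,16 \right)} \left(-86\right) = \left(-1 + 2 \left(-37\right)\right) \left(-86\right) = \left(-1 - 74\right) \left(-86\right) = \left(-75\right) \left(-86\right) = 6450$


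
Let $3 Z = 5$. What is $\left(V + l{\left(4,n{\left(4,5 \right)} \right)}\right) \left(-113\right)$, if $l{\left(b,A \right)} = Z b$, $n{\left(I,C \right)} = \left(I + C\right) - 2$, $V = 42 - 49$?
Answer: $\frac{113}{3} \approx 37.667$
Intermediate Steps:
$V = -7$
$Z = \frac{5}{3}$ ($Z = \frac{1}{3} \cdot 5 = \frac{5}{3} \approx 1.6667$)
$n{\left(I,C \right)} = -2 + C + I$ ($n{\left(I,C \right)} = \left(C + I\right) - 2 = -2 + C + I$)
$l{\left(b,A \right)} = \frac{5 b}{3}$
$\left(V + l{\left(4,n{\left(4,5 \right)} \right)}\right) \left(-113\right) = \left(-7 + \frac{5}{3} \cdot 4\right) \left(-113\right) = \left(-7 + \frac{20}{3}\right) \left(-113\right) = \left(- \frac{1}{3}\right) \left(-113\right) = \frac{113}{3}$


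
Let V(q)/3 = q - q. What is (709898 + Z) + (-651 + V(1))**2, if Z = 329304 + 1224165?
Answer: 2687168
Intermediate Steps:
V(q) = 0 (V(q) = 3*(q - q) = 3*0 = 0)
Z = 1553469
(709898 + Z) + (-651 + V(1))**2 = (709898 + 1553469) + (-651 + 0)**2 = 2263367 + (-651)**2 = 2263367 + 423801 = 2687168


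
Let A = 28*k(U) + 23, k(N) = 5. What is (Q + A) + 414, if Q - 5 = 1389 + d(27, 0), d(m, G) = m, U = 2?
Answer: 1998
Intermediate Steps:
A = 163 (A = 28*5 + 23 = 140 + 23 = 163)
Q = 1421 (Q = 5 + (1389 + 27) = 5 + 1416 = 1421)
(Q + A) + 414 = (1421 + 163) + 414 = 1584 + 414 = 1998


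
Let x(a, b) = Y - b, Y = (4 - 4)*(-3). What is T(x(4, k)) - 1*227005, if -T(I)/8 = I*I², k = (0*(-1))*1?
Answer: -227005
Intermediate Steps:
k = 0 (k = 0*1 = 0)
Y = 0 (Y = 0*(-3) = 0)
x(a, b) = -b (x(a, b) = 0 - b = -b)
T(I) = -8*I³ (T(I) = -8*I*I² = -8*I³)
T(x(4, k)) - 1*227005 = -8*(-1*0)³ - 1*227005 = -8*0³ - 227005 = -8*0 - 227005 = 0 - 227005 = -227005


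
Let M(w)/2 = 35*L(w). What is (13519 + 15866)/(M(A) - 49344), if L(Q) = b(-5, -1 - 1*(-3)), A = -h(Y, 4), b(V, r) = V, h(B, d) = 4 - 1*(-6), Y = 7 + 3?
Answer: -29385/49694 ≈ -0.59132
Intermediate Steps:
Y = 10
h(B, d) = 10 (h(B, d) = 4 + 6 = 10)
A = -10 (A = -1*10 = -10)
L(Q) = -5
M(w) = -350 (M(w) = 2*(35*(-5)) = 2*(-175) = -350)
(13519 + 15866)/(M(A) - 49344) = (13519 + 15866)/(-350 - 49344) = 29385/(-49694) = 29385*(-1/49694) = -29385/49694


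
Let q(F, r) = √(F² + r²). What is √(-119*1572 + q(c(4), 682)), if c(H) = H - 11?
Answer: √(-187068 + √465173) ≈ 431.72*I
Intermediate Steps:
c(H) = -11 + H
√(-119*1572 + q(c(4), 682)) = √(-119*1572 + √((-11 + 4)² + 682²)) = √(-187068 + √((-7)² + 465124)) = √(-187068 + √(49 + 465124)) = √(-187068 + √465173)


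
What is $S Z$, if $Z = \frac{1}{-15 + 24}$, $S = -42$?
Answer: $- \frac{14}{3} \approx -4.6667$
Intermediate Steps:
$Z = \frac{1}{9} \approx 0.11111$
$S Z = \left(-42\right) \frac{1}{9} = - \frac{14}{3}$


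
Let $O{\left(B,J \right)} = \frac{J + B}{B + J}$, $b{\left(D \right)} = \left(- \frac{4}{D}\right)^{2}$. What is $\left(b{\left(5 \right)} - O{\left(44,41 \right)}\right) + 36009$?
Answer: $\frac{900216}{25} \approx 36009.0$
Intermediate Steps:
$b{\left(D \right)} = \frac{16}{D^{2}}$
$O{\left(B,J \right)} = 1$ ($O{\left(B,J \right)} = \frac{B + J}{B + J} = 1$)
$\left(b{\left(5 \right)} - O{\left(44,41 \right)}\right) + 36009 = \left(\frac{16}{25} - 1\right) + 36009 = - \frac{9}{25} + 36009 = \frac{900216}{25}$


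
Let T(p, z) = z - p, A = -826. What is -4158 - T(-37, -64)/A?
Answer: -3434535/826 ≈ -4158.0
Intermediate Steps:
-4158 - T(-37, -64)/A = -4158 - (-64 - 1*(-37))/(-826) = -4158 - (-64 + 37)*(-1)/826 = -4158 - (-27)*(-1)/826 = -4158 - 1*27/826 = -4158 - 27/826 = -3434535/826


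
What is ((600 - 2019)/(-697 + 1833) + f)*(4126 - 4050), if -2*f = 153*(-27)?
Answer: 44554791/284 ≈ 1.5688e+5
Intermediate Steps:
f = 4131/2 (f = -153*(-27)/2 = -½*(-4131) = 4131/2 ≈ 2065.5)
((600 - 2019)/(-697 + 1833) + f)*(4126 - 4050) = ((600 - 2019)/(-697 + 1833) + 4131/2)*(4126 - 4050) = (-1419/1136 + 4131/2)*76 = (2344989/1136)*76 = 44554791/284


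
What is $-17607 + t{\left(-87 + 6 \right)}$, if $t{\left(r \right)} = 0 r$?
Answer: $-17607$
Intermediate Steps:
$t{\left(r \right)} = 0$
$-17607 + t{\left(-87 + 6 \right)} = -17607 + 0 = -17607$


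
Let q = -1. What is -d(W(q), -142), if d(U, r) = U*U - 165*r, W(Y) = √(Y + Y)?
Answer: -23428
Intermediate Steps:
W(Y) = √2*√Y (W(Y) = √(2*Y) = √2*√Y)
d(U, r) = U² - 165*r
-d(W(q), -142) = -((√2*√(-1))² - 165*(-142)) = -((√2*I)² + 23430) = -((I*√2)² + 23430) = -(-2 + 23430) = -1*23428 = -23428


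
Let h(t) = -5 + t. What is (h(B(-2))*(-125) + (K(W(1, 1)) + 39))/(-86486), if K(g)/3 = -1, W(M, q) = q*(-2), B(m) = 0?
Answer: -661/86486 ≈ -0.0076429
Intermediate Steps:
W(M, q) = -2*q
K(g) = -3 (K(g) = 3*(-1) = -3)
(h(B(-2))*(-125) + (K(W(1, 1)) + 39))/(-86486) = ((-5 + 0)*(-125) + (-3 + 39))/(-86486) = (-5*(-125) + 36)*(-1/86486) = (625 + 36)*(-1/86486) = 661*(-1/86486) = -661/86486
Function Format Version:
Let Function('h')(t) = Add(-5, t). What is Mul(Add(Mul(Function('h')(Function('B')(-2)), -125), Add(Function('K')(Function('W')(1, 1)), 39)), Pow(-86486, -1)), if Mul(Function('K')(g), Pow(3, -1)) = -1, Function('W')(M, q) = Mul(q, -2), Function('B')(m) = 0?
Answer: Rational(-661, 86486) ≈ -0.0076429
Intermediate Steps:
Function('W')(M, q) = Mul(-2, q)
Function('K')(g) = -3 (Function('K')(g) = Mul(3, -1) = -3)
Mul(Add(Mul(Function('h')(Function('B')(-2)), -125), Add(Function('K')(Function('W')(1, 1)), 39)), Pow(-86486, -1)) = Mul(Add(Mul(Add(-5, 0), -125), Add(-3, 39)), Pow(-86486, -1)) = Mul(Add(Mul(-5, -125), 36), Rational(-1, 86486)) = Mul(Add(625, 36), Rational(-1, 86486)) = Mul(661, Rational(-1, 86486)) = Rational(-661, 86486)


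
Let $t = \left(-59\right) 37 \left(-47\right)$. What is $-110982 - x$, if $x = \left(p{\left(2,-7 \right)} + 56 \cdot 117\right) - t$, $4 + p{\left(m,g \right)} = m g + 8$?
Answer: $-14923$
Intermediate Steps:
$p{\left(m,g \right)} = 4 + g m$ ($p{\left(m,g \right)} = -4 + \left(m g + 8\right) = -4 + \left(g m + 8\right) = -4 + \left(8 + g m\right) = 4 + g m$)
$t = 102601$ ($t = \left(-2183\right) \left(-47\right) = 102601$)
$x = -96059$ ($x = \left(\left(4 - 14\right) + 56 \cdot 117\right) - 102601 = \left(\left(4 - 14\right) + 6552\right) - 102601 = \left(-10 + 6552\right) - 102601 = 6542 - 102601 = -96059$)
$-110982 - x = -110982 - -96059 = -110982 + 96059 = -14923$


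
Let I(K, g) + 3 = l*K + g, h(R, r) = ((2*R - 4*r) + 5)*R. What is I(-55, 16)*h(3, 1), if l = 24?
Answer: -27447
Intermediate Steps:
h(R, r) = R*(5 - 4*r + 2*R) (h(R, r) = ((-4*r + 2*R) + 5)*R = (5 - 4*r + 2*R)*R = R*(5 - 4*r + 2*R))
I(K, g) = -3 + g + 24*K (I(K, g) = -3 + (24*K + g) = -3 + (g + 24*K) = -3 + g + 24*K)
I(-55, 16)*h(3, 1) = (-3 + 16 + 24*(-55))*(3*(5 - 4*1 + 2*3)) = (-3 + 16 - 1320)*(3*(5 - 4 + 6)) = -3921*7 = -1307*21 = -27447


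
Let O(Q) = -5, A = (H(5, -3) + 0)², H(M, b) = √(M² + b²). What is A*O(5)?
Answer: -170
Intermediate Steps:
A = 34 (A = (√(5² + (-3)²) + 0)² = (√(25 + 9) + 0)² = (√34 + 0)² = (√34)² = 34)
A*O(5) = 34*(-5) = -170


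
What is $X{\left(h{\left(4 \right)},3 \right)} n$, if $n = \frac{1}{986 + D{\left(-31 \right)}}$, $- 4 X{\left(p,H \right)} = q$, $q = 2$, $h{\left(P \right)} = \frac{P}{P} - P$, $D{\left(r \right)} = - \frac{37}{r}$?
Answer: $- \frac{31}{61206} \approx -0.00050649$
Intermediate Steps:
$h{\left(P \right)} = 1 - P$
$X{\left(p,H \right)} = - \frac{1}{2}$ ($X{\left(p,H \right)} = \left(- \frac{1}{4}\right) 2 = - \frac{1}{2}$)
$n = \frac{31}{30603}$ ($n = \frac{1}{986 - \frac{37}{-31}} = \frac{1}{986 - - \frac{37}{31}} = \frac{1}{986 + \frac{37}{31}} = \frac{1}{\frac{30603}{31}} = \frac{31}{30603} \approx 0.001013$)
$X{\left(h{\left(4 \right)},3 \right)} n = \left(- \frac{1}{2}\right) \frac{31}{30603} = - \frac{31}{61206}$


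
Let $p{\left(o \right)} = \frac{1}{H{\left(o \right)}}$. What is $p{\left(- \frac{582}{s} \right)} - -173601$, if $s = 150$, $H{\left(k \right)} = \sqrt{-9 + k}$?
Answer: $173601 - \frac{5 i \sqrt{322}}{322} \approx 1.736 \cdot 10^{5} - 0.27864 i$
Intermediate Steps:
$p{\left(o \right)} = \frac{1}{\sqrt{-9 + o}}$
$p{\left(- \frac{582}{s} \right)} - -173601 = \frac{1}{\sqrt{-9 - \frac{582}{150}}} - -173601 = \frac{1}{\sqrt{-9 - \frac{97}{25}}} + 173601 = \frac{1}{\sqrt{- \frac{322}{25}}} + 173601 = - \frac{5 i \sqrt{322}}{322} + 173601 = 173601 - \frac{5 i \sqrt{322}}{322}$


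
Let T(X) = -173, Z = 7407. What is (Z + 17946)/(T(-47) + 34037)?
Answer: 8451/11288 ≈ 0.74867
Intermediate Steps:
(Z + 17946)/(T(-47) + 34037) = (7407 + 17946)/(-173 + 34037) = 25353/33864 = 25353*(1/33864) = 8451/11288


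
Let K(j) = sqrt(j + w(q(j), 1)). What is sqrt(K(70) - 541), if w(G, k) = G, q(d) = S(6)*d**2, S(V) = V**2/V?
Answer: sqrt(-541 + sqrt(29470)) ≈ 19.218*I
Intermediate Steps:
S(V) = V
q(d) = 6*d**2
K(j) = sqrt(j + 6*j**2)
sqrt(K(70) - 541) = sqrt(sqrt(70*(1 + 6*70)) - 541) = sqrt(sqrt(70*(1 + 420)) - 541) = sqrt(sqrt(70*421) - 541) = sqrt(sqrt(29470) - 541) = sqrt(-541 + sqrt(29470))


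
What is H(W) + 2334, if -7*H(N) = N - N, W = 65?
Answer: 2334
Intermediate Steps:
H(N) = 0 (H(N) = -(N - N)/7 = -⅐*0 = 0)
H(W) + 2334 = 0 + 2334 = 2334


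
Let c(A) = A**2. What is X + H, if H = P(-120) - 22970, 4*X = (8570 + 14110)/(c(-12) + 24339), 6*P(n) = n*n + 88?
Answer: -503250556/24483 ≈ -20555.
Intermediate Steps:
P(n) = 44/3 + n**2/6 (P(n) = (n*n + 88)/6 = (n**2 + 88)/6 = (88 + n**2)/6 = 44/3 + n**2/6)
X = 1890/8161 (X = ((8570 + 14110)/((-12)**2 + 24339))/4 = (22680/(144 + 24339))/4 = (22680/24483)/4 = (22680*(1/24483))/4 = (1/4)*(7560/8161) = 1890/8161 ≈ 0.23159)
H = -61666/3 (H = (44/3 + (1/6)*(-120)**2) - 22970 = (44/3 + (1/6)*14400) - 22970 = (44/3 + 2400) - 22970 = 7244/3 - 22970 = -61666/3 ≈ -20555.)
X + H = 1890/8161 - 61666/3 = -503250556/24483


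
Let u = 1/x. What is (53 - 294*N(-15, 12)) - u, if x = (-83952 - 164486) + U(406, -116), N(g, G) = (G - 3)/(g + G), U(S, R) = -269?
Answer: 232541046/248707 ≈ 935.00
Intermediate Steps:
N(g, G) = (-3 + G)/(G + g)
x = -248707 (x = (-83952 - 164486) - 269 = -248438 - 269 = -248707)
u = -1/248707 (u = 1/(-248707) = -1/248707 ≈ -4.0208e-6)
(53 - 294*N(-15, 12)) - u = (53 - 294*(-3 + 12)/(12 - 15)) - 1*(-1/248707) = (53 - 294*9/(-3)) + 1/248707 = (53 - (-98)*9) + 1/248707 = (53 - 294*(-3)) + 1/248707 = (53 + 882) + 1/248707 = 935 + 1/248707 = 232541046/248707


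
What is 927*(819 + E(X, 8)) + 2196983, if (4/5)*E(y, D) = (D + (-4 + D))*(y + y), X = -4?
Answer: 2844956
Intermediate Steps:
E(y, D) = 5*y*(-4 + 2*D)/2 (E(y, D) = 5*((D + (-4 + D))*(y + y))/4 = 5*((-4 + 2*D)*(2*y))/4 = 5*(2*y*(-4 + 2*D))/4 = 5*y*(-4 + 2*D)/2)
927*(819 + E(X, 8)) + 2196983 = 927*(819 + 5*(-4)*(-2 + 8)) + 2196983 = 927*(819 + 5*(-4)*6) + 2196983 = 927*(819 - 120) + 2196983 = 927*699 + 2196983 = 647973 + 2196983 = 2844956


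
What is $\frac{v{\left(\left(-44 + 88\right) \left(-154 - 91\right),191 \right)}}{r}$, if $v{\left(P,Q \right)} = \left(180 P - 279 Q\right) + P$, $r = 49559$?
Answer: $- \frac{2004469}{49559} \approx -40.446$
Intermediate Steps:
$v{\left(P,Q \right)} = - 279 Q + 181 P$ ($v{\left(P,Q \right)} = \left(- 279 Q + 180 P\right) + P = - 279 Q + 181 P$)
$\frac{v{\left(\left(-44 + 88\right) \left(-154 - 91\right),191 \right)}}{r} = \frac{\left(-279\right) 191 + 181 \left(-44 + 88\right) \left(-154 - 91\right)}{49559} = \left(-53289 + 181 \cdot 44 \left(-245\right)\right) \frac{1}{49559} = \left(-53289 + 181 \left(-10780\right)\right) \frac{1}{49559} = \left(-53289 - 1951180\right) \frac{1}{49559} = \left(-2004469\right) \frac{1}{49559} = - \frac{2004469}{49559}$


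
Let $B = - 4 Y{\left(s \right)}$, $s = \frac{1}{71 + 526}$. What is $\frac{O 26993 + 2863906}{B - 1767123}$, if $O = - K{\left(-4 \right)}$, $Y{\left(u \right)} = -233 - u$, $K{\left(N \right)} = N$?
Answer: $- \frac{1774211166}{1054416023} \approx -1.6826$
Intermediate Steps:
$s = \frac{1}{597} \approx 0.001675$
$O = 4$ ($O = \left(-1\right) \left(-4\right) = 4$)
$B = \frac{556408}{597}$ ($B = - 4 \left(-233 - \frac{1}{597}\right) = \left(-4\right) \left(- \frac{139102}{597}\right) = \frac{556408}{597} \approx 932.01$)
$\frac{O 26993 + 2863906}{B - 1767123} = \frac{4 \cdot 26993 + 2863906}{\frac{556408}{597} - 1767123} = \frac{107972 + 2863906}{- \frac{1054416023}{597}} = 2971878 \left(- \frac{597}{1054416023}\right) = - \frac{1774211166}{1054416023}$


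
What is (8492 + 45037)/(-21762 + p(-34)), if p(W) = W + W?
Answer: -53529/21830 ≈ -2.4521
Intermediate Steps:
p(W) = 2*W
(8492 + 45037)/(-21762 + p(-34)) = (8492 + 45037)/(-21762 + 2*(-34)) = 53529/(-21762 - 68) = 53529/(-21830) = 53529*(-1/21830) = -53529/21830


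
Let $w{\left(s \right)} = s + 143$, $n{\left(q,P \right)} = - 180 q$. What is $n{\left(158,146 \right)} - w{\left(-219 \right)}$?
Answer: $-28364$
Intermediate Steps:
$w{\left(s \right)} = 143 + s$
$n{\left(158,146 \right)} - w{\left(-219 \right)} = \left(-180\right) 158 - \left(143 - 219\right) = -28440 - -76 = -28440 + 76 = -28364$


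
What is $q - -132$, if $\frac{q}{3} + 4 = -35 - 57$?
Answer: $-156$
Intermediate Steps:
$q = -288$ ($q = -12 + 3 \left(-35 - 57\right) = -12 + 3 \left(-92\right) = -12 - 276 = -288$)
$q - -132 = -288 - -132 = -288 + 132 = -156$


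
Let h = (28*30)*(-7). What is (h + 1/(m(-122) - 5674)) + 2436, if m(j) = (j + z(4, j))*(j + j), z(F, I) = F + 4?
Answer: -76257047/22142 ≈ -3444.0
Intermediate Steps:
z(F, I) = 4 + F
m(j) = 2*j*(8 + j) (m(j) = (j + (4 + 4))*(j + j) = (j + 8)*(2*j) = (8 + j)*(2*j) = 2*j*(8 + j))
h = -5880 (h = 840*(-7) = -5880)
(h + 1/(m(-122) - 5674)) + 2436 = (-5880 + 1/(2*(-122)*(8 - 122) - 5674)) + 2436 = (-5880 + 1/(2*(-122)*(-114) - 5674)) + 2436 = (-5880 + 1/(27816 - 5674)) + 2436 = (-5880 + 1/22142) + 2436 = -130194959/22142 + 2436 = -76257047/22142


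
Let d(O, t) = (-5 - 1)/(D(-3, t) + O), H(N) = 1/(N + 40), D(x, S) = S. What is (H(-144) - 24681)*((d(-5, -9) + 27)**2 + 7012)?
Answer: -244138426225/1274 ≈ -1.9163e+8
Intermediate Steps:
H(N) = 1/(40 + N)
d(O, t) = -6/(O + t) (d(O, t) = (-5 - 1)/(t + O) = -6/(O + t))
(H(-144) - 24681)*((d(-5, -9) + 27)**2 + 7012) = (1/(40 - 144) - 24681)*((-6/(-5 - 9) + 27)**2 + 7012) = (1/(-104) - 24681)*((-6/(-14) + 27)**2 + 7012) = (-1/104 - 24681)*((-6*(-1/14) + 27)**2 + 7012) = -2566825*((3/7 + 27)**2 + 7012)/104 = -2566825*((192/7)**2 + 7012)/104 = -2566825*(36864/49 + 7012)/104 = -2566825/104*380452/49 = -244138426225/1274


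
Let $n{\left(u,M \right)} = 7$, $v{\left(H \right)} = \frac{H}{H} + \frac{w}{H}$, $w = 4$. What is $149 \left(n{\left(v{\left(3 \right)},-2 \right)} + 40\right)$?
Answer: $7003$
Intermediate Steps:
$v{\left(H \right)} = 1 + \frac{4}{H}$ ($v{\left(H \right)} = \frac{H}{H} + \frac{4}{H} = 1 + \frac{4}{H}$)
$149 \left(n{\left(v{\left(3 \right)},-2 \right)} + 40\right) = 149 \left(7 + 40\right) = 149 \cdot 47 = 7003$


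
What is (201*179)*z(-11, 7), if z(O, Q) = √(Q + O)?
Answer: 71958*I ≈ 71958.0*I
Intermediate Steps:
z(O, Q) = √(O + Q)
(201*179)*z(-11, 7) = (201*179)*√(-11 + 7) = 35979*√(-4) = 35979*(2*I) = 71958*I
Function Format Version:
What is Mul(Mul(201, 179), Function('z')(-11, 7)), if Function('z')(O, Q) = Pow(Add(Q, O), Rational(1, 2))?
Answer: Mul(71958, I) ≈ Mul(71958., I)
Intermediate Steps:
Function('z')(O, Q) = Pow(Add(O, Q), Rational(1, 2))
Mul(Mul(201, 179), Function('z')(-11, 7)) = Mul(Mul(201, 179), Pow(Add(-11, 7), Rational(1, 2))) = Mul(35979, Pow(-4, Rational(1, 2))) = Mul(35979, Mul(2, I)) = Mul(71958, I)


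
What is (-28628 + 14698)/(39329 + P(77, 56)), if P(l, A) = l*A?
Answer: -13930/43641 ≈ -0.31920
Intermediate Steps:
P(l, A) = A*l
(-28628 + 14698)/(39329 + P(77, 56)) = (-28628 + 14698)/(39329 + 56*77) = -13930/(39329 + 4312) = -13930/43641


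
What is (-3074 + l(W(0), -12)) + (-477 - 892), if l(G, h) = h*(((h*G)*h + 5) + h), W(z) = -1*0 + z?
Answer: -4359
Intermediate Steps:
W(z) = z (W(z) = 0 + z = z)
l(G, h) = h*(5 + h + G*h²) (l(G, h) = h*(((G*h)*h + 5) + h) = h*((G*h² + 5) + h) = h*((5 + G*h²) + h) = h*(5 + h + G*h²))
(-3074 + l(W(0), -12)) + (-477 - 892) = (-3074 - 12*(5 - 12 + 0*(-12)²)) + (-477 - 892) = (-3074 - 12*(5 - 12 + 0*144)) - 1369 = (-3074 - 12*(5 - 12 + 0)) - 1369 = (-3074 - 12*(-7)) - 1369 = (-3074 + 84) - 1369 = -2990 - 1369 = -4359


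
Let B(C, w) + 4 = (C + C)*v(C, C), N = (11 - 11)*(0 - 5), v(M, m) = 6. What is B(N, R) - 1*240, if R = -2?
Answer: -244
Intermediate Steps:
N = 0 (N = 0*(-5) = 0)
B(C, w) = -4 + 12*C (B(C, w) = -4 + (C + C)*6 = -4 + (2*C)*6 = -4 + 12*C)
B(N, R) - 1*240 = (-4 + 12*0) - 1*240 = (-4 + 0) - 240 = -4 - 240 = -244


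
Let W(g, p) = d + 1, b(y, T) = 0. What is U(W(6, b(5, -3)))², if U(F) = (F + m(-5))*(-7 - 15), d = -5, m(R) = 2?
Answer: 1936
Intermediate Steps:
W(g, p) = -4 (W(g, p) = -5 + 1 = -4)
U(F) = -44 - 22*F (U(F) = (F + 2)*(-7 - 15) = (2 + F)*(-22) = -44 - 22*F)
U(W(6, b(5, -3)))² = (-44 - 22*(-4))² = (-44 + 88)² = 44² = 1936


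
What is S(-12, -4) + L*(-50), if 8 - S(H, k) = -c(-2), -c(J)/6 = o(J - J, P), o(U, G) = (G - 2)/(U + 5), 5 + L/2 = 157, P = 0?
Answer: -75948/5 ≈ -15190.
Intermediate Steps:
L = 304 (L = -10 + 2*157 = -10 + 314 = 304)
o(U, G) = (-2 + G)/(5 + U)
c(J) = 12/5 (c(J) = -6*(-2 + 0)/(5 + (J - J)) = -6*(-2)/(5 + 0) = -6*(-2)/5 = -6*(-⅖) = 12/5)
S(H, k) = 52/5 (S(H, k) = 8 - (-1)*12/5 = 8 - 1*(-12/5) = 8 + 12/5 = 52/5)
S(-12, -4) + L*(-50) = 52/5 + 304*(-50) = 52/5 - 15200 = -75948/5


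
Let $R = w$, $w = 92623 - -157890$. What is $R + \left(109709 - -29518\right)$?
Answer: $389740$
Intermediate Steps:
$w = 250513$ ($w = 92623 + 157890 = 250513$)
$R = 250513$
$R + \left(109709 - -29518\right) = 250513 + \left(109709 - -29518\right) = 250513 + \left(109709 + 29518\right) = 250513 + 139227 = 389740$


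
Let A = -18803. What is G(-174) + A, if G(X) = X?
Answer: -18977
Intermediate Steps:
G(-174) + A = -174 - 18803 = -18977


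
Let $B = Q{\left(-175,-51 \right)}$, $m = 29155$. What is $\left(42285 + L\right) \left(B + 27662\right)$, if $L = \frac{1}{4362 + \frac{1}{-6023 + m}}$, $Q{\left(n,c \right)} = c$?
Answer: $\frac{117805976203273627}{100901785} \approx 1.1675 \cdot 10^{9}$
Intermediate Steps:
$B = -51$
$L = \frac{23132}{100901785}$ ($L = \frac{1}{4362 + \frac{1}{-6023 + 29155}} = \frac{1}{4362 + \frac{1}{23132}} = \frac{1}{\frac{100901785}{23132}} = \frac{23132}{100901785} \approx 0.00022925$)
$\left(42285 + L\right) \left(B + 27662\right) = \left(42285 + \frac{23132}{100901785}\right) \left(-51 + 27662\right) = \frac{4266632001857}{100901785} \cdot 27611 = \frac{117805976203273627}{100901785}$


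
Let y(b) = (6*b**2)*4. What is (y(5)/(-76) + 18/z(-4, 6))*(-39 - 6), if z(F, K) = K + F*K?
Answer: 7605/19 ≈ 400.26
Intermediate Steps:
y(b) = 24*b**2
(y(5)/(-76) + 18/z(-4, 6))*(-39 - 6) = ((24*5**2)/(-76) + 18/((6*(1 - 4))))*(-39 - 6) = ((24*25)*(-1/76) + 18/((6*(-3))))*(-45) = (600*(-1/76) + 18/(-18))*(-45) = (-150/19 + 18*(-1/18))*(-45) = (-150/19 - 1)*(-45) = -169/19*(-45) = 7605/19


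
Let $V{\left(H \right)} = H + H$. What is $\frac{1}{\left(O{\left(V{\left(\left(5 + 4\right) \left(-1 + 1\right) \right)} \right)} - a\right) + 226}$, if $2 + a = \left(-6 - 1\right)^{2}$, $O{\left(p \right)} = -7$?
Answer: $\frac{1}{172} \approx 0.005814$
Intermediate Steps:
$V{\left(H \right)} = 2 H$
$a = 47$ ($a = -2 + \left(-6 - 1\right)^{2} = -2 + \left(-7\right)^{2} = -2 + 49 = 47$)
$\frac{1}{\left(O{\left(V{\left(\left(5 + 4\right) \left(-1 + 1\right) \right)} \right)} - a\right) + 226} = \frac{1}{\left(-7 - 47\right) + 226} = \frac{1}{-54 + 226} = \frac{1}{172}$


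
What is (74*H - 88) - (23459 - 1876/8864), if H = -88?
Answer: -66610275/2216 ≈ -30059.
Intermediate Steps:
(74*H - 88) - (23459 - 1876/8864) = (74*(-88) - 88) - (23459 - 1876/8864) = (-6512 - 88) - (23459 - 1876*1/8864) = -6600 - (23459 - 469/2216) = -6600 - 1*51984675/2216 = -6600 - 51984675/2216 = -66610275/2216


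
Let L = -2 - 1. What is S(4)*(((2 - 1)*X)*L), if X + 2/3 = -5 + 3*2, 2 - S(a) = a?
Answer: 2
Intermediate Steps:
S(a) = 2 - a
L = -3
X = ⅓ (X = -⅔ + (-5 + 3*2) = -⅔ + (-5 + 6) = -⅔ + 1 = ⅓ ≈ 0.33333)
S(4)*(((2 - 1)*X)*L) = (2 - 1*4)*(((2 - 1)*(⅓))*(-3)) = (2 - 4)*((1*(⅓))*(-3)) = -2*(-3)/3 = -2*(-1) = 2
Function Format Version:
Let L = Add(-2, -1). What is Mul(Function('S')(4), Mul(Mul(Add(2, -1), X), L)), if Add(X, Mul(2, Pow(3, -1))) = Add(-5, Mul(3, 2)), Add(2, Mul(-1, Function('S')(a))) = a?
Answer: 2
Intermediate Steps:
Function('S')(a) = Add(2, Mul(-1, a))
L = -3
X = Rational(1, 3) (X = Add(Rational(-2, 3), Add(-5, Mul(3, 2))) = Add(Rational(-2, 3), Add(-5, 6)) = Add(Rational(-2, 3), 1) = Rational(1, 3) ≈ 0.33333)
Mul(Function('S')(4), Mul(Mul(Add(2, -1), X), L)) = Mul(Add(2, Mul(-1, 4)), Mul(Mul(Add(2, -1), Rational(1, 3)), -3)) = Mul(Add(2, -4), Mul(Mul(1, Rational(1, 3)), -3)) = Mul(-2, Mul(Rational(1, 3), -3)) = Mul(-2, -1) = 2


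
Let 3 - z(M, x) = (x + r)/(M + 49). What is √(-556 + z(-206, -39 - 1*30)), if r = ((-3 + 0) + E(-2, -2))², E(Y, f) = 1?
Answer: 3*I*√1515678/157 ≈ 23.525*I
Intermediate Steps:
r = 4 (r = ((-3 + 0) + 1)² = (-3 + 1)² = (-2)² = 4)
z(M, x) = 3 - (4 + x)/(49 + M) (z(M, x) = 3 - (x + 4)/(M + 49) = 3 - (4 + x)/(49 + M))
√(-556 + z(-206, -39 - 1*30)) = √(-556 + (143 - (-39 - 1*30) + 3*(-206))/(49 - 206)) = √(-556 + (143 - (-39 - 30) - 618)/(-157)) = √(-556 - (143 - 1*(-69) - 618)/157) = √(-556 - (143 + 69 - 618)/157) = √(-556 - 1/157*(-406)) = √(-556 + 406/157) = √(-86886/157) = 3*I*√1515678/157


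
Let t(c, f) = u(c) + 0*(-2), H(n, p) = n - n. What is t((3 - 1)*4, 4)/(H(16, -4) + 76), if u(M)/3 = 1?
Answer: 3/76 ≈ 0.039474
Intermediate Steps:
u(M) = 3 (u(M) = 3*1 = 3)
H(n, p) = 0
t(c, f) = 3 (t(c, f) = 3 + 0*(-2) = 3 + 0 = 3)
t((3 - 1)*4, 4)/(H(16, -4) + 76) = 3/(0 + 76) = 3/76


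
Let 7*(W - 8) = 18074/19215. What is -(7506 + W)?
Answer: -144384092/19215 ≈ -7514.1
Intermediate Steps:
W = 156302/19215 (W = 8 + (18074/19215)/7 = 8 + (18074*(1/19215))/7 = 8 + (1/7)*(2582/2745) = 8 + 2582/19215 = 156302/19215 ≈ 8.1344)
-(7506 + W) = -(7506 + 156302/19215) = -1*144384092/19215 = -144384092/19215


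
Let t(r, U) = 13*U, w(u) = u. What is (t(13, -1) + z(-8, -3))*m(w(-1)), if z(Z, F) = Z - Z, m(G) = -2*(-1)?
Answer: -26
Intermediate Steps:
m(G) = 2
z(Z, F) = 0
(t(13, -1) + z(-8, -3))*m(w(-1)) = (13*(-1) + 0)*2 = (-13 + 0)*2 = -13*2 = -26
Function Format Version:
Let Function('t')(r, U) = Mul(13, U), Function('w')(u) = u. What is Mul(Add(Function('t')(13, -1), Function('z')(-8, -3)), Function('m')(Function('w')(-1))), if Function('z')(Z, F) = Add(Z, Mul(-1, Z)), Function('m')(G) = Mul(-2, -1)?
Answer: -26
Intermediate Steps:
Function('m')(G) = 2
Function('z')(Z, F) = 0
Mul(Add(Function('t')(13, -1), Function('z')(-8, -3)), Function('m')(Function('w')(-1))) = Mul(Add(Mul(13, -1), 0), 2) = Mul(Add(-13, 0), 2) = Mul(-13, 2) = -26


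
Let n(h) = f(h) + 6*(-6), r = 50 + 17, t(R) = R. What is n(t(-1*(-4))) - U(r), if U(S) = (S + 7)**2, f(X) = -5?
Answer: -5517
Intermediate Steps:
r = 67
U(S) = (7 + S)**2
n(h) = -41 (n(h) = -5 + 6*(-6) = -5 - 36 = -41)
n(t(-1*(-4))) - U(r) = -41 - (7 + 67)**2 = -41 - 1*74**2 = -41 - 1*5476 = -41 - 5476 = -5517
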